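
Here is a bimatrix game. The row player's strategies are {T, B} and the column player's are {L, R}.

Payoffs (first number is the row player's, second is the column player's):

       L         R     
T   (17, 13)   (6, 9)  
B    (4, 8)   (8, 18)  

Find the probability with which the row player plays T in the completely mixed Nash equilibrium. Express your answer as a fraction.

Let x be the probability that the row player plays T. In a completely mixed equilibrium, the column player must be indifferent between L and R.
The column player's expected payoff from L is 13x + 8(1−x); from R it is 9x + 18(1−x).
Setting these equal: 5x + 8 = −9x + 18, so x = 5/7.

5/7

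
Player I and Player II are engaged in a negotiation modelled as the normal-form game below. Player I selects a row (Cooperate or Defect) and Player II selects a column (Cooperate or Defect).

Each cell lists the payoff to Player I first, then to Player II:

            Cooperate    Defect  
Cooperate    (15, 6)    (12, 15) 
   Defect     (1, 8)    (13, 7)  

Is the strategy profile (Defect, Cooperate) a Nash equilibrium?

No

At (Defect, Cooperate), Player I earns 1; switching to Cooperate would give 15, so Player I would deviate.
Player II earns 8; switching to Defect would give 7, so Player II has no profitable deviation.
Since at least one player can profitably deviate, this is not a Nash equilibrium.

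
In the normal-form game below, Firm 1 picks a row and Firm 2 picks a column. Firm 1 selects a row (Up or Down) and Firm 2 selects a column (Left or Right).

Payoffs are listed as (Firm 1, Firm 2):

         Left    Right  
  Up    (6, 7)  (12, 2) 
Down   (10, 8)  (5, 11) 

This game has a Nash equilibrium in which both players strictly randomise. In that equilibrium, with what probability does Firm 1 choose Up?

3/8

Let x be the probability that Firm 1 plays Up. In a completely mixed equilibrium, Firm 2 must be indifferent between Left and Right.
Firm 2's expected payoff from Left is 7x + 8(1−x); from Right it is 2x + 11(1−x).
Setting these equal: −x + 8 = −9x + 11, so x = 3/8.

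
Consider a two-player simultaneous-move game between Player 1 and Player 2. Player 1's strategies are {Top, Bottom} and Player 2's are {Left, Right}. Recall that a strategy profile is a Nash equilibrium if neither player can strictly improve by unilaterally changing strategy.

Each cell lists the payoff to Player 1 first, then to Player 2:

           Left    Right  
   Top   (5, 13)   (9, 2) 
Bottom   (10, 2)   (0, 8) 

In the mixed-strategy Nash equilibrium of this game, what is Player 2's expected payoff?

First find x, the probability Player 1 plays Top, from Player 2's indifference between Left and Right: 13x + 2(1−x) = 2x + 8(1−x), giving x = 6/17.
Since Player 2 is indifferent in equilibrium, Player 2's expected payoff equals the payoff from either column against (6/17, 11/17). Using Left: 13(6/17) + 2(11/17) = 100/17.

100/17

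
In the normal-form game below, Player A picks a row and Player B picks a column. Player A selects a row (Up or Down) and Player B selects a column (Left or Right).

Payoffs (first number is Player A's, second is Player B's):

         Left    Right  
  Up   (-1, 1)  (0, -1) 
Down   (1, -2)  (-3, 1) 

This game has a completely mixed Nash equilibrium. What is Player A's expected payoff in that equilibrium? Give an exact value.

-3/5

First find q, the probability Player B plays Left, from Player A's indifference between Up and Down: −q = q − 3(1−q), giving q = 3/5.
Since Player A is indifferent in equilibrium, Player A's expected payoff equals the payoff from either row against (3/5, 2/5). Using Up: −(3/5) = -3/5.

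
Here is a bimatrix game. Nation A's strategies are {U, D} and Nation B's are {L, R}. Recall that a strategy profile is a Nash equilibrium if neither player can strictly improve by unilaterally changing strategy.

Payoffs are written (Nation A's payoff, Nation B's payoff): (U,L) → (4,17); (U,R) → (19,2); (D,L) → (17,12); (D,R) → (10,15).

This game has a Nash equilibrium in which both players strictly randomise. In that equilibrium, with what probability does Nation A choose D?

5/6

Let p be the probability that Nation A plays U. In a completely mixed equilibrium, Nation B must be indifferent between L and R.
Nation B's expected payoff from L is 17p + 12(1−p); from R it is 2p + 15(1−p).
Setting these equal: 5p + 12 = −13p + 15, so p = 1/6.
Therefore Nation A plays D with probability 1 − 1/6 = 5/6.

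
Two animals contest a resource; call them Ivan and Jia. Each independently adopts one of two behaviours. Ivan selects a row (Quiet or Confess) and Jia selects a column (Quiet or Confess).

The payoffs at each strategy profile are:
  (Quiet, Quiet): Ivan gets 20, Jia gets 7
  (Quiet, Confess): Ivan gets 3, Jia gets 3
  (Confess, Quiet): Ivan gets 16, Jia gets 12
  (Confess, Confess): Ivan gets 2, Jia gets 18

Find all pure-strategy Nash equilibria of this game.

(Quiet, Quiet): Ivan gets 20 ≥ 16 from Confess, and Jia gets 7 ≥ 3 from Confess — Nash equilibrium.
(Quiet, Confess): Jia prefers Quiet (7 > 3) — not an equilibrium.
(Confess, Quiet): Ivan prefers Quiet (20 > 16); Jia prefers Confess (18 > 12) — not an equilibrium.
(Confess, Confess): Ivan prefers Quiet (3 > 2) — not an equilibrium.

(Quiet, Quiet)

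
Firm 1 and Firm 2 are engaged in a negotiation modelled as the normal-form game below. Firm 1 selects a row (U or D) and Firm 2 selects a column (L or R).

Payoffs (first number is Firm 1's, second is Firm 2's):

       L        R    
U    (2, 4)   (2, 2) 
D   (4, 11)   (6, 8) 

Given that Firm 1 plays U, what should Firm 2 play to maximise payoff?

Against U, Firm 2 earns 4 from L and 2 from R.
So L is the best response.

L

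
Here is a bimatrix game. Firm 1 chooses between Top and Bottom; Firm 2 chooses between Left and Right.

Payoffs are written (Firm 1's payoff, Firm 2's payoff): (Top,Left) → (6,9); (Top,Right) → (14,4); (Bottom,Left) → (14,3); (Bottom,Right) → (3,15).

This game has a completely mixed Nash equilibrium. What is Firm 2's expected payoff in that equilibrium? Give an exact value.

123/17

First find x, the probability Firm 1 plays Top, from Firm 2's indifference between Left and Right: 9x + 3(1−x) = 4x + 15(1−x), giving x = 12/17.
Since Firm 2 is indifferent in equilibrium, Firm 2's expected payoff equals the payoff from either column against (12/17, 5/17). Using Left: 9(12/17) + 3(5/17) = 123/17.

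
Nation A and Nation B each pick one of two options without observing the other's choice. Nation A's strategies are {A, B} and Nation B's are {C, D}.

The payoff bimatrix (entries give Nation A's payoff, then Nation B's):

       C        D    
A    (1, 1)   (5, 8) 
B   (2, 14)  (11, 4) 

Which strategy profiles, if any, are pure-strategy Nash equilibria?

(B, C)

(A, C): Nation A prefers B (2 > 1); Nation B prefers D (8 > 1) — not an equilibrium.
(A, D): Nation A prefers B (11 > 5) — not an equilibrium.
(B, C): Nation A gets 2 ≥ 1 from A, and Nation B gets 14 ≥ 4 from D — Nash equilibrium.
(B, D): Nation B prefers C (14 > 4) — not an equilibrium.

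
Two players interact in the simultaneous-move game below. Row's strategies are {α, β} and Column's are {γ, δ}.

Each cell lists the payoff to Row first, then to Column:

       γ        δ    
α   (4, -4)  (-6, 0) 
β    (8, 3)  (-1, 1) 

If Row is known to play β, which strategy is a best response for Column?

γ

Against β, Column earns 3 from γ and 1 from δ.
So γ is the best response.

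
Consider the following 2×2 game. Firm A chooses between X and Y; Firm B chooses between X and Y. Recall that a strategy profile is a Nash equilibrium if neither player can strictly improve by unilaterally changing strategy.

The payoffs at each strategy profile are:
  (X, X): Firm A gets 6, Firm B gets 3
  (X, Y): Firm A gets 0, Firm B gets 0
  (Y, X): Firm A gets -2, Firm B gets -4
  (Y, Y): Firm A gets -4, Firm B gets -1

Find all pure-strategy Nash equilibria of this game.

(X, X): Firm A gets 6 ≥ -2 from Y, and Firm B gets 3 ≥ 0 from Y — Nash equilibrium.
(X, Y): Firm B prefers X (3 > 0) — not an equilibrium.
(Y, X): Firm A prefers X (6 > -2); Firm B prefers Y (-1 > -4) — not an equilibrium.
(Y, Y): Firm A prefers X (0 > -4) — not an equilibrium.

(X, X)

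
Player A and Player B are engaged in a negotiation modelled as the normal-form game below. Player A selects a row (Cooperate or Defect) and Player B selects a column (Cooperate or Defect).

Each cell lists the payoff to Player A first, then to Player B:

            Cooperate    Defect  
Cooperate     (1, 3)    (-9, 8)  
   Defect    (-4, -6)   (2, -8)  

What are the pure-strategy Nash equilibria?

none

(Cooperate, Cooperate): Player B prefers Defect (8 > 3) — not an equilibrium.
(Cooperate, Defect): Player A prefers Defect (2 > -9) — not an equilibrium.
(Defect, Cooperate): Player A prefers Cooperate (1 > -4) — not an equilibrium.
(Defect, Defect): Player B prefers Cooperate (-6 > -8) — not an equilibrium.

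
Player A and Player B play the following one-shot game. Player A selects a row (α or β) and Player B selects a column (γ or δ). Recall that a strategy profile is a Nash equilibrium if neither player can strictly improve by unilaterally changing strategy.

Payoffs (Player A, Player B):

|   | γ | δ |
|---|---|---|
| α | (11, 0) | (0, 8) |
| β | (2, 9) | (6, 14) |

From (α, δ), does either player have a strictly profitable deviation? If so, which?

Player A

Player A at (α, δ) earns 0; deviating to β yields 6 — a strict improvement.
Player B earns 8; deviating to γ yields 0 — not better.
Only Player A has a strictly profitable deviation.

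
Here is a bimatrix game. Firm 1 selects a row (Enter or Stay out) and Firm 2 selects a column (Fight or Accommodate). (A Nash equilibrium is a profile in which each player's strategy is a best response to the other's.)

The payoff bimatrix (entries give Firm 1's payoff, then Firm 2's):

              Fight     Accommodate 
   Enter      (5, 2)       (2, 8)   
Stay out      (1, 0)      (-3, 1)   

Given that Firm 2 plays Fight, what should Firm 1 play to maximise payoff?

Against Fight, Firm 1 earns 5 from Enter and 1 from Stay out.
So Enter is the best response.

Enter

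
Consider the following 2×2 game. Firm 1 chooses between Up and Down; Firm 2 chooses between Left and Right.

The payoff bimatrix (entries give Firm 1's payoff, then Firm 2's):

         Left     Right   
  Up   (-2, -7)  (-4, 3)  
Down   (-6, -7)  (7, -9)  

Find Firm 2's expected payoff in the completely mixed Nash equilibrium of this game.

-7

First find x, the probability Firm 1 plays Up, from Firm 2's indifference between Left and Right: −7x − 7(1−x) = 3x − 9(1−x), giving x = 1/6.
Since Firm 2 is indifferent in equilibrium, Firm 2's expected payoff equals the payoff from either column against (1/6, 5/6). Using Left: −7(1/6) − 7(5/6) = -7.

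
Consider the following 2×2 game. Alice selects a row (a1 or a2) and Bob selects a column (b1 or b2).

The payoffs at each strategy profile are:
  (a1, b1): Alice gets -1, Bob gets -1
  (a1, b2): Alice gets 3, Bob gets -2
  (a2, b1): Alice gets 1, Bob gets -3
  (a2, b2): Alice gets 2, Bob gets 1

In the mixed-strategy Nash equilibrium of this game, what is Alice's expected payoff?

First find y, the probability Bob plays b1, from Alice's indifference between a1 and a2: −y + 3(1−y) = y + 2(1−y), giving y = 1/3.
Since Alice is indifferent in equilibrium, Alice's expected payoff equals the payoff from either row against (1/3, 2/3). Using a1: −(1/3) + 3(2/3) = 5/3.

5/3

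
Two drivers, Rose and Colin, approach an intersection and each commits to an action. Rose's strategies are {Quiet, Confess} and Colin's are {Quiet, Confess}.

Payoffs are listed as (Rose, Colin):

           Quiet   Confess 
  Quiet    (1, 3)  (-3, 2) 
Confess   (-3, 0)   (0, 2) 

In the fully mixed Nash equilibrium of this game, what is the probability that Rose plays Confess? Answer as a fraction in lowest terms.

Let x be the probability that Rose plays Quiet. In a completely mixed equilibrium, Colin must be indifferent between Quiet and Confess.
Colin's expected payoff from Quiet is 3x; from Confess it is 2x + 2(1−x).
Setting these equal: 3x = 2, so x = 2/3.
Therefore Rose plays Confess with probability 1 − 2/3 = 1/3.

1/3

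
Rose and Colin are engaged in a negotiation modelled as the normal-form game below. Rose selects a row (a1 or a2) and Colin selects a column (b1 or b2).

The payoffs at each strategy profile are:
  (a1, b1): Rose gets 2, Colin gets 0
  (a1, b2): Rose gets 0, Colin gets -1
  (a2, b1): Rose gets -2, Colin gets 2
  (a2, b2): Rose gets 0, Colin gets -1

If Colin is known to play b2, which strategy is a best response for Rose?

Against b2, Rose earns 0 from a1 and 0 from a2.
So either strategy is a best response.

either — both a1 and a2 are best responses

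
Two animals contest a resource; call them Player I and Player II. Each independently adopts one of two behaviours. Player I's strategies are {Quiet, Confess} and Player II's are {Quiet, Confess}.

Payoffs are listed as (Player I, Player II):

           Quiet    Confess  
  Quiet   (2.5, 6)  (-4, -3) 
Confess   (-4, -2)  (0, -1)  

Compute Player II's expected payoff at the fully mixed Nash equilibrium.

-6/5

First find x, the probability Player I plays Quiet, from Player II's indifference between Quiet and Confess: 6x − 2(1−x) = −3x − (1−x), giving x = 1/10.
Since Player II is indifferent in equilibrium, Player II's expected payoff equals the payoff from either column against (1/10, 9/10). Using Quiet: 6(1/10) − 2(9/10) = -6/5.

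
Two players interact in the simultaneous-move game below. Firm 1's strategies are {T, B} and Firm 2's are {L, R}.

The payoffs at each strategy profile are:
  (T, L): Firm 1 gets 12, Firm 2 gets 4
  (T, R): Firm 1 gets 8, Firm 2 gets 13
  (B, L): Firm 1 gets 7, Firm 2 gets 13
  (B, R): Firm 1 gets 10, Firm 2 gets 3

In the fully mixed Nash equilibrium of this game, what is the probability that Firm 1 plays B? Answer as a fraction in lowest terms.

9/19

Let r be the probability that Firm 1 plays T. In a completely mixed equilibrium, Firm 2 must be indifferent between L and R.
Firm 2's expected payoff from L is 4r + 13(1−r); from R it is 13r + 3(1−r).
Setting these equal: −9r + 13 = 10r + 3, so r = 10/19.
Therefore Firm 1 plays B with probability 1 − 10/19 = 9/19.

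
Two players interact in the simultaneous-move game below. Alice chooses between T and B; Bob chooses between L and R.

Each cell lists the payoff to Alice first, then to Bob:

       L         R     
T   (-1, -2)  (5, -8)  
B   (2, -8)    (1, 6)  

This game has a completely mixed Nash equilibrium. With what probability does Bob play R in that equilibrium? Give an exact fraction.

Let c be the probability that Bob plays L. In a completely mixed equilibrium, Alice must be indifferent between T and B.
Alice's expected payoff from T is −c + 5(1−c); from B it is 2c + (1−c).
Setting these equal: −6c + 5 = c + 1, so c = 4/7.
Therefore Bob plays R with probability 1 − 4/7 = 3/7.

3/7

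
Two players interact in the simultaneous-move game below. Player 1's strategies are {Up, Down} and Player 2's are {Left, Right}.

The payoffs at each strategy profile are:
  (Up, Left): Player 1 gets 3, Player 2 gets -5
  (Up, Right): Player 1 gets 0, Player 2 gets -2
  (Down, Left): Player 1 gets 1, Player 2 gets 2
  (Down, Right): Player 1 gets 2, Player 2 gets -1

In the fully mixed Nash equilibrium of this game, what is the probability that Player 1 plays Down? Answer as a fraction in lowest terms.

Let x be the probability that Player 1 plays Up. In a completely mixed equilibrium, Player 2 must be indifferent between Left and Right.
Player 2's expected payoff from Left is −5x + 2(1−x); from Right it is −2x − (1−x).
Setting these equal: −7x + 2 = −x − 1, so x = 1/2.
Therefore Player 1 plays Down with probability 1 − 1/2 = 1/2.

1/2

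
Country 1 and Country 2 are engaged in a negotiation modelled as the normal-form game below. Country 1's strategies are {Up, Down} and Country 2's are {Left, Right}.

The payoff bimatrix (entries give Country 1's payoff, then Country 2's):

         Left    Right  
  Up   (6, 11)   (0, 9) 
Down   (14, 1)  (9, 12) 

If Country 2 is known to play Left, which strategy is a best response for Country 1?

Against Left, Country 1 earns 6 from Up and 14 from Down.
So Down is the best response.

Down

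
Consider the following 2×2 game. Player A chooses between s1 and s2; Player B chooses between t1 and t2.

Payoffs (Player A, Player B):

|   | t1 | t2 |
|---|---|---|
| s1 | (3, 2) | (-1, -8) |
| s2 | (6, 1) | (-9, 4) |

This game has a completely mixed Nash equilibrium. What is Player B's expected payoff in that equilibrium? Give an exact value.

16/13

First find x, the probability Player A plays s1, from Player B's indifference between t1 and t2: 2x + (1−x) = −8x + 4(1−x), giving x = 3/13.
Since Player B is indifferent in equilibrium, Player B's expected payoff equals the payoff from either column against (3/13, 10/13). Using t1: 2(3/13) + (10/13) = 16/13.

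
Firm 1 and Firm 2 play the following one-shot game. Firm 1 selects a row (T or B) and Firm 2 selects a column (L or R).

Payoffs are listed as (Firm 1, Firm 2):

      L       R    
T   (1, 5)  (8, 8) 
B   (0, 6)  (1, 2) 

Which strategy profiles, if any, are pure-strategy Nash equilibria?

(T, R)

(T, L): Firm 2 prefers R (8 > 5) — not an equilibrium.
(T, R): Firm 1 gets 8 ≥ 1 from B, and Firm 2 gets 8 ≥ 5 from L — Nash equilibrium.
(B, L): Firm 1 prefers T (1 > 0) — not an equilibrium.
(B, R): Firm 1 prefers T (8 > 1); Firm 2 prefers L (6 > 2) — not an equilibrium.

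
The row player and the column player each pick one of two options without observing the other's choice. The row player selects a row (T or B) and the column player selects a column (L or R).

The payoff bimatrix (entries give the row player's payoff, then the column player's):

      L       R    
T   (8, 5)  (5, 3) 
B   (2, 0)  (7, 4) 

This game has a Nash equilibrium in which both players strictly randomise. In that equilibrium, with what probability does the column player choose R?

Let y be the probability that the column player plays L. In a completely mixed equilibrium, the row player must be indifferent between T and B.
The row player's expected payoff from T is 8y + 5(1−y); from B it is 2y + 7(1−y).
Setting these equal: 3y + 5 = −5y + 7, so y = 1/4.
Therefore the column player plays R with probability 1 − 1/4 = 3/4.

3/4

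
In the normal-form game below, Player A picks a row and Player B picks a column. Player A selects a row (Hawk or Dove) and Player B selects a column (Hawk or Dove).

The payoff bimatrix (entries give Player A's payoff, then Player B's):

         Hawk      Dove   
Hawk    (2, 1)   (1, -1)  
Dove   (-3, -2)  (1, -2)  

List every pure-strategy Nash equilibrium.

(Hawk, Hawk) and (Dove, Dove)

(Hawk, Hawk): Player A gets 2 ≥ -3 from Dove, and Player B gets 1 ≥ -1 from Dove — Nash equilibrium.
(Hawk, Dove): Player B prefers Hawk (1 > -1) — not an equilibrium.
(Dove, Hawk): Player A prefers Hawk (2 > -3) — not an equilibrium.
(Dove, Dove): Player A gets 1 ≥ 1 from Hawk, and Player B gets -2 ≥ -2 from Hawk — Nash equilibrium.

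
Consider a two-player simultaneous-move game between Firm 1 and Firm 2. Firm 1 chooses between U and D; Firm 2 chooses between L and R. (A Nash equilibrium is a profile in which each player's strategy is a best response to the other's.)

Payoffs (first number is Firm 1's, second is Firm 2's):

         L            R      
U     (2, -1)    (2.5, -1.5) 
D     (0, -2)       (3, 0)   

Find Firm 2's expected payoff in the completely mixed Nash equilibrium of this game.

First find x, the probability Firm 1 plays U, from Firm 2's indifference between L and R: −x − 2(1−x) = −1.5x, giving x = 4/5.
Since Firm 2 is indifferent in equilibrium, Firm 2's expected payoff equals the payoff from either column against (4/5, 1/5). Using L: −(4/5) − 2(1/5) = -6/5.

-6/5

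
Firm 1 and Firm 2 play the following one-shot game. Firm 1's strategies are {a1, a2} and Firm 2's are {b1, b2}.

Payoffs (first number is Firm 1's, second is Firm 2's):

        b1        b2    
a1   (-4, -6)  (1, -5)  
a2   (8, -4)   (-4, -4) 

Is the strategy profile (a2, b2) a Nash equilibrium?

No

At (a2, b2), Firm 1 earns -4; switching to a1 would give 1, so Firm 1 would deviate.
Firm 2 earns -4; switching to b1 would give -4, so Firm 2 has no profitable deviation.
Since at least one player can profitably deviate, this is not a Nash equilibrium.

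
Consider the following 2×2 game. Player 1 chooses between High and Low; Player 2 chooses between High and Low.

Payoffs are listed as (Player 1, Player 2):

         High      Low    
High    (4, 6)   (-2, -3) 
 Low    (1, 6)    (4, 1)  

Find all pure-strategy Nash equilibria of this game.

(High, High): Player 1 gets 4 ≥ 1 from Low, and Player 2 gets 6 ≥ -3 from Low — Nash equilibrium.
(High, Low): Player 1 prefers Low (4 > -2); Player 2 prefers High (6 > -3) — not an equilibrium.
(Low, High): Player 1 prefers High (4 > 1) — not an equilibrium.
(Low, Low): Player 2 prefers High (6 > 1) — not an equilibrium.

(High, High)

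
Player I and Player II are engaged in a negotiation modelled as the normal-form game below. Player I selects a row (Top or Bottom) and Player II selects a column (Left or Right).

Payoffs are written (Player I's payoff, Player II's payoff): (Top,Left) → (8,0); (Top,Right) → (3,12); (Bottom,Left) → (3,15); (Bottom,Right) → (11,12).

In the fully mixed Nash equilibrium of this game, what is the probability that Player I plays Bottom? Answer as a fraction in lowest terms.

Let x be the probability that Player I plays Top. In a completely mixed equilibrium, Player II must be indifferent between Left and Right.
Player II's expected payoff from Left is 15(1−x); from Right it is 12x + 12(1−x).
Setting these equal: −15x + 15 = 12, so x = 1/5.
Therefore Player I plays Bottom with probability 1 − 1/5 = 4/5.

4/5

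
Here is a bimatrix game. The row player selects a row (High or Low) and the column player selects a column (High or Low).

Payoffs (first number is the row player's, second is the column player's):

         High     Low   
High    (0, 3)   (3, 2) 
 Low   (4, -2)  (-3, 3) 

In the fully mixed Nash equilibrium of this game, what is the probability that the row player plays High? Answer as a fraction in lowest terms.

Let r be the probability that the row player plays High. In a completely mixed equilibrium, the column player must be indifferent between High and Low.
The column player's expected payoff from High is 3r − 2(1−r); from Low it is 2r + 3(1−r).
Setting these equal: 5r − 2 = −r + 3, so r = 5/6.

5/6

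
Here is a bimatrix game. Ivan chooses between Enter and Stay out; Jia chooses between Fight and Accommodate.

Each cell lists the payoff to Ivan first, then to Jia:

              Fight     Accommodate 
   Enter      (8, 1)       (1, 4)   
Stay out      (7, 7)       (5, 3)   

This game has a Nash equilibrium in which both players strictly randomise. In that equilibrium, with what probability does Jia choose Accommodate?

1/5

Let c be the probability that Jia plays Fight. In a completely mixed equilibrium, Ivan must be indifferent between Enter and Stay out.
Ivan's expected payoff from Enter is 8c + (1−c); from Stay out it is 7c + 5(1−c).
Setting these equal: 7c + 1 = 2c + 5, so c = 4/5.
Therefore Jia plays Accommodate with probability 1 − 4/5 = 1/5.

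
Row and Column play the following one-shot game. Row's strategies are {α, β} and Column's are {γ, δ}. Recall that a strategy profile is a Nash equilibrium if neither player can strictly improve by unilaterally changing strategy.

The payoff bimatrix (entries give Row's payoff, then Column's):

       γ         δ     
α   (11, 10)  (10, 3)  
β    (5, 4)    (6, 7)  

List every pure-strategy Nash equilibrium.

(α, γ)

(α, γ): Row gets 11 ≥ 5 from β, and Column gets 10 ≥ 3 from δ — Nash equilibrium.
(α, δ): Column prefers γ (10 > 3) — not an equilibrium.
(β, γ): Row prefers α (11 > 5); Column prefers δ (7 > 4) — not an equilibrium.
(β, δ): Row prefers α (10 > 6) — not an equilibrium.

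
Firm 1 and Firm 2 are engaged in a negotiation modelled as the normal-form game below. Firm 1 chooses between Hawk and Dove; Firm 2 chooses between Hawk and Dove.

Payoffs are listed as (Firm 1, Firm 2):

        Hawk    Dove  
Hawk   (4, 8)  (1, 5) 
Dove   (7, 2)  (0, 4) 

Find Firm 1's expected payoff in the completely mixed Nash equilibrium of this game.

7/4

First find y, the probability Firm 2 plays Hawk, from Firm 1's indifference between Hawk and Dove: 4y + (1−y) = 7y, giving y = 1/4.
Since Firm 1 is indifferent in equilibrium, Firm 1's expected payoff equals the payoff from either row against (1/4, 3/4). Using Hawk: 4(1/4) + (3/4) = 7/4.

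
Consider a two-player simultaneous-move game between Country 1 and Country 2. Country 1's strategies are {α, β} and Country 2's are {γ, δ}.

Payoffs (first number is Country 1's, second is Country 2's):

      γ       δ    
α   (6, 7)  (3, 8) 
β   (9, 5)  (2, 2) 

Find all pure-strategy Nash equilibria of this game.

(α, δ) and (β, γ)

(α, γ): Country 1 prefers β (9 > 6); Country 2 prefers δ (8 > 7) — not an equilibrium.
(α, δ): Country 1 gets 3 ≥ 2 from β, and Country 2 gets 8 ≥ 7 from γ — Nash equilibrium.
(β, γ): Country 1 gets 9 ≥ 6 from α, and Country 2 gets 5 ≥ 2 from δ — Nash equilibrium.
(β, δ): Country 1 prefers α (3 > 2); Country 2 prefers γ (5 > 2) — not an equilibrium.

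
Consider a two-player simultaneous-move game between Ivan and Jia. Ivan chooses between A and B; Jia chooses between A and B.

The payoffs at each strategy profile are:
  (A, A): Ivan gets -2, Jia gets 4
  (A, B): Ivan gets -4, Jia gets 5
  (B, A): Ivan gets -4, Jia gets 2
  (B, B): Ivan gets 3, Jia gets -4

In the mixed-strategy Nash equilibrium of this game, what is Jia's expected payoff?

26/7

First find x, the probability Ivan plays A, from Jia's indifference between A and B: 4x + 2(1−x) = 5x − 4(1−x), giving x = 6/7.
Since Jia is indifferent in equilibrium, Jia's expected payoff equals the payoff from either column against (6/7, 1/7). Using A: 4(6/7) + 2(1/7) = 26/7.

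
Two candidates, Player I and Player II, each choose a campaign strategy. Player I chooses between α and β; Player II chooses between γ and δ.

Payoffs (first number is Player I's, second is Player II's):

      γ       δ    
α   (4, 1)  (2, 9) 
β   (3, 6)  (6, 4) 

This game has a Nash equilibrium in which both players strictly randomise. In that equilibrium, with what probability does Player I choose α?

Let r be the probability that Player I plays α. In a completely mixed equilibrium, Player II must be indifferent between γ and δ.
Player II's expected payoff from γ is r + 6(1−r); from δ it is 9r + 4(1−r).
Setting these equal: −5r + 6 = 5r + 4, so r = 1/5.

1/5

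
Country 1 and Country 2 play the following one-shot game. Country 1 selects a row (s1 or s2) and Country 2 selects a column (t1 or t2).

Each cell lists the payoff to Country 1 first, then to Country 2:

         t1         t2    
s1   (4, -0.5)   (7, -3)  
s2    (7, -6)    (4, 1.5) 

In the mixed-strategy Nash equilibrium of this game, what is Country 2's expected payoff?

First find p, the probability Country 1 plays s1, from Country 2's indifference between t1 and t2: −0.5p − 6(1−p) = −3p + 1.5(1−p), giving p = 3/4.
Since Country 2 is indifferent in equilibrium, Country 2's expected payoff equals the payoff from either column against (3/4, 1/4). Using t1: −0.5(3/4) − 6(1/4) = -15/8.

-15/8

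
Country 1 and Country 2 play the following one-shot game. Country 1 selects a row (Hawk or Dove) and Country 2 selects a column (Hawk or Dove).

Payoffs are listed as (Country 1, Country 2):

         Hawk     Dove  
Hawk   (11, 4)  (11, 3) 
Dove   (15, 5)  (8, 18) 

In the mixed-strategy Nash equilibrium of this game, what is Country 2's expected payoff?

First find p, the probability Country 1 plays Hawk, from Country 2's indifference between Hawk and Dove: 4p + 5(1−p) = 3p + 18(1−p), giving p = 13/14.
Since Country 2 is indifferent in equilibrium, Country 2's expected payoff equals the payoff from either column against (13/14, 1/14). Using Hawk: 4(13/14) + 5(1/14) = 57/14.

57/14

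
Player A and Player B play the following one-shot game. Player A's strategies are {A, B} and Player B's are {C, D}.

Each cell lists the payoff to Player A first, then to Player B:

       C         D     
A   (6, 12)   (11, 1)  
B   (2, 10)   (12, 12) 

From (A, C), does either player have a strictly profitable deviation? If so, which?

Neither

Player A at (A, C) earns 6; deviating to B yields 2 — not better.
Player B earns 12; deviating to D yields 1 — not better.
Neither player can strictly improve; the profile is a Nash equilibrium.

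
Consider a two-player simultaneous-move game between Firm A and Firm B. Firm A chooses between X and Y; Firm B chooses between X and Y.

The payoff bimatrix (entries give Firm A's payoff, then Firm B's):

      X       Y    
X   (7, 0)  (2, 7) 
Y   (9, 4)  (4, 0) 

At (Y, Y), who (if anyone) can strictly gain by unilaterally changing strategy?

Firm B

Firm A at (Y, Y) earns 4; deviating to X yields 2 — not better.
Firm B earns 0; deviating to X yields 4 — a strict improvement.
Only Firm B has a strictly profitable deviation.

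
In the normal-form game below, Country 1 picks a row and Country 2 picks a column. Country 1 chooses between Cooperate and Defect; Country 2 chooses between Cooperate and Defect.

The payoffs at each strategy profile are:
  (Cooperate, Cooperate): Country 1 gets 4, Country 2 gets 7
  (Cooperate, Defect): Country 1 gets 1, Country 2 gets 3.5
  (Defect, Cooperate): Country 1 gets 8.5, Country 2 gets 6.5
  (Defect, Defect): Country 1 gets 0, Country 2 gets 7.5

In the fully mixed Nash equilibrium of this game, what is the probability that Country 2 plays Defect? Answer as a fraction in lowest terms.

9/11

Let q be the probability that Country 2 plays Cooperate. In a completely mixed equilibrium, Country 1 must be indifferent between Cooperate and Defect.
Country 1's expected payoff from Cooperate is 4q + (1−q); from Defect it is 8.5q.
Setting these equal: 3q + 1 = 8.5q, so q = 2/11.
Therefore Country 2 plays Defect with probability 1 − 2/11 = 9/11.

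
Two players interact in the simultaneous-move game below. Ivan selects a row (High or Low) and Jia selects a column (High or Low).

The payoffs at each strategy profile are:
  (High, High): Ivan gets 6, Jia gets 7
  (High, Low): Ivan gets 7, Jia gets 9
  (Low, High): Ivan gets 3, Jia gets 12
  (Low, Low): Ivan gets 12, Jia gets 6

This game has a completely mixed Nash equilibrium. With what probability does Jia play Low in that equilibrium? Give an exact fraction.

Let c be the probability that Jia plays High. In a completely mixed equilibrium, Ivan must be indifferent between High and Low.
Ivan's expected payoff from High is 6c + 7(1−c); from Low it is 3c + 12(1−c).
Setting these equal: −c + 7 = −9c + 12, so c = 5/8.
Therefore Jia plays Low with probability 1 − 5/8 = 3/8.

3/8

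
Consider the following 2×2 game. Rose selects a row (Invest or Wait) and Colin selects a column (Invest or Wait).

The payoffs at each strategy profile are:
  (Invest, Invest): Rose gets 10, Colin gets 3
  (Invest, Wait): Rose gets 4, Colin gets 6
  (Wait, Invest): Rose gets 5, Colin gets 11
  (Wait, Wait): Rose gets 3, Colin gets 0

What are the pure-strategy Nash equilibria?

(Invest, Wait)

(Invest, Invest): Colin prefers Wait (6 > 3) — not an equilibrium.
(Invest, Wait): Rose gets 4 ≥ 3 from Wait, and Colin gets 6 ≥ 3 from Invest — Nash equilibrium.
(Wait, Invest): Rose prefers Invest (10 > 5) — not an equilibrium.
(Wait, Wait): Rose prefers Invest (4 > 3); Colin prefers Invest (11 > 0) — not an equilibrium.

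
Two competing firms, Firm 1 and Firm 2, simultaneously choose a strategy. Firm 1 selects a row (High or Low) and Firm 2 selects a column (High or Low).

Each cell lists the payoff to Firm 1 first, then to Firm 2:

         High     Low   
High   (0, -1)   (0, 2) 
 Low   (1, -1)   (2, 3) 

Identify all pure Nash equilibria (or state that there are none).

(High, High): Firm 1 prefers Low (1 > 0); Firm 2 prefers Low (2 > -1) — not an equilibrium.
(High, Low): Firm 1 prefers Low (2 > 0) — not an equilibrium.
(Low, High): Firm 2 prefers Low (3 > -1) — not an equilibrium.
(Low, Low): Firm 1 gets 2 ≥ 0 from High, and Firm 2 gets 3 ≥ -1 from High — Nash equilibrium.

(Low, Low)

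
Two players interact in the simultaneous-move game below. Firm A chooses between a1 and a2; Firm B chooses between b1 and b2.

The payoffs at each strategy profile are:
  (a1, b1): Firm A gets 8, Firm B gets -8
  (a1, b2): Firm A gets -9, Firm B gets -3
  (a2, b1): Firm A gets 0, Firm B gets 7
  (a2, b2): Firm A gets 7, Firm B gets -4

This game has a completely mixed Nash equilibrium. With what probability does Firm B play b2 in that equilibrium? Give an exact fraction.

1/3

Let q be the probability that Firm B plays b1. In a completely mixed equilibrium, Firm A must be indifferent between a1 and a2.
Firm A's expected payoff from a1 is 8q − 9(1−q); from a2 it is 7(1−q).
Setting these equal: 17q − 9 = −7q + 7, so q = 2/3.
Therefore Firm B plays b2 with probability 1 − 2/3 = 1/3.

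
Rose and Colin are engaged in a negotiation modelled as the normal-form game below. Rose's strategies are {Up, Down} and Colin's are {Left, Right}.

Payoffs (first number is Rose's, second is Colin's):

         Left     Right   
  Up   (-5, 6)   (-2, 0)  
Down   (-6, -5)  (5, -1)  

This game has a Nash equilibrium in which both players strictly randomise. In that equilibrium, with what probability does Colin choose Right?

Let c be the probability that Colin plays Left. In a completely mixed equilibrium, Rose must be indifferent between Up and Down.
Rose's expected payoff from Up is −5c − 2(1−c); from Down it is −6c + 5(1−c).
Setting these equal: −3c − 2 = −11c + 5, so c = 7/8.
Therefore Colin plays Right with probability 1 − 7/8 = 1/8.

1/8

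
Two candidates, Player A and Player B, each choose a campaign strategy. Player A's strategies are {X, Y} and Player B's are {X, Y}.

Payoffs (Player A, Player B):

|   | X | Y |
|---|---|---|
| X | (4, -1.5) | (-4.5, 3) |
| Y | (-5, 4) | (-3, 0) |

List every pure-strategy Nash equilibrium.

(X, X): Player B prefers Y (3 > -1.5) — not an equilibrium.
(X, Y): Player A prefers Y (-3 > -4.5) — not an equilibrium.
(Y, X): Player A prefers X (4 > -5) — not an equilibrium.
(Y, Y): Player B prefers X (4 > 0) — not an equilibrium.

none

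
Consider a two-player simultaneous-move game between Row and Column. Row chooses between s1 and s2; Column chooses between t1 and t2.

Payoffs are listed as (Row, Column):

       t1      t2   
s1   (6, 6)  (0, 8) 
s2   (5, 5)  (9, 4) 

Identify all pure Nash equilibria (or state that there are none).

(s1, t1): Column prefers t2 (8 > 6) — not an equilibrium.
(s1, t2): Row prefers s2 (9 > 0) — not an equilibrium.
(s2, t1): Row prefers s1 (6 > 5) — not an equilibrium.
(s2, t2): Column prefers t1 (5 > 4) — not an equilibrium.

none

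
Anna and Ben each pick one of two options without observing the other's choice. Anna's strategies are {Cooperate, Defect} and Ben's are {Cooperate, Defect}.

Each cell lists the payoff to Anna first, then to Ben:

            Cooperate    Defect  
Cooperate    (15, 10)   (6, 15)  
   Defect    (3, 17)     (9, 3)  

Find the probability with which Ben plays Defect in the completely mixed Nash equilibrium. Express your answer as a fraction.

Let c be the probability that Ben plays Cooperate. In a completely mixed equilibrium, Anna must be indifferent between Cooperate and Defect.
Anna's expected payoff from Cooperate is 15c + 6(1−c); from Defect it is 3c + 9(1−c).
Setting these equal: 9c + 6 = −6c + 9, so c = 1/5.
Therefore Ben plays Defect with probability 1 − 1/5 = 4/5.

4/5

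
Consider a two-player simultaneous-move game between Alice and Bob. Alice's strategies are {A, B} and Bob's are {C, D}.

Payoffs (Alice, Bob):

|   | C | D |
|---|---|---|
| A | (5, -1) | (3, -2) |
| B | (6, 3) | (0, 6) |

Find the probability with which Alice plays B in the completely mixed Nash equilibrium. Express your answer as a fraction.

Let r be the probability that Alice plays A. In a completely mixed equilibrium, Bob must be indifferent between C and D.
Bob's expected payoff from C is −r + 3(1−r); from D it is −2r + 6(1−r).
Setting these equal: −4r + 3 = −8r + 6, so r = 3/4.
Therefore Alice plays B with probability 1 − 3/4 = 1/4.

1/4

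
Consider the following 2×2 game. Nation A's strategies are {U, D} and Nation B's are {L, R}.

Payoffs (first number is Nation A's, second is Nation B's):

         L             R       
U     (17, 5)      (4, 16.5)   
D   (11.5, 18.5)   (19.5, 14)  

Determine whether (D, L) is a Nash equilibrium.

At (D, L), Nation A earns 11.5; switching to U would give 17, so Nation A would deviate.
Nation B earns 18.5; switching to R would give 14, so Nation B has no profitable deviation.
Since at least one player can profitably deviate, this is not a Nash equilibrium.

No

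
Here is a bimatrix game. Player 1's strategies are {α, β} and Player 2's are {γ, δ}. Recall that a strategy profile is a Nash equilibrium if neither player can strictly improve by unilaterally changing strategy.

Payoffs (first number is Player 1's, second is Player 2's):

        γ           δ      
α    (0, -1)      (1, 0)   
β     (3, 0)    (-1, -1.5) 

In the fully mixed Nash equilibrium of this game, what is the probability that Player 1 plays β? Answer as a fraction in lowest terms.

2/5

Let x be the probability that Player 1 plays α. In a completely mixed equilibrium, Player 2 must be indifferent between γ and δ.
Player 2's expected payoff from γ is −x; from δ it is −1.5(1−x).
Setting these equal: −x = 1.5x − 1.5, so x = 3/5.
Therefore Player 1 plays β with probability 1 − 3/5 = 2/5.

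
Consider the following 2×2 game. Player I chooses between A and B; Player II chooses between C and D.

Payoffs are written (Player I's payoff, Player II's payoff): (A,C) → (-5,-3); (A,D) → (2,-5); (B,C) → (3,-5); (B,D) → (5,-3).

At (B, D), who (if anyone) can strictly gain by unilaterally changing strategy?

Neither

Player I at (B, D) earns 5; deviating to A yields 2 — not better.
Player II earns -3; deviating to C yields -5 — not better.
Neither player can strictly improve; the profile is a Nash equilibrium.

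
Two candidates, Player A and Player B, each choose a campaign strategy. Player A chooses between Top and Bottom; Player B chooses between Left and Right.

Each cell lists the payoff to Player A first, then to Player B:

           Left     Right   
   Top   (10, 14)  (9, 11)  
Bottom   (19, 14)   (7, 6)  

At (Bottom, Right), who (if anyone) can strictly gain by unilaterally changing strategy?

Player A at (Bottom, Right) earns 7; deviating to Top yields 9 — a strict improvement.
Player B earns 6; deviating to Left yields 14 — a strict improvement.
Both Player A and Player B have strictly profitable deviations.

Both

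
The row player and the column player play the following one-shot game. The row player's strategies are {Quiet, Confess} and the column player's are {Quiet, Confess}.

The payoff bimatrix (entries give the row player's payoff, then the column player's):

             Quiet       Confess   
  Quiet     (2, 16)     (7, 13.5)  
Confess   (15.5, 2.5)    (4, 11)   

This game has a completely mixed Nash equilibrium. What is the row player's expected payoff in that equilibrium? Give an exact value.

67/11

First find q, the probability the column player plays Quiet, from the row player's indifference between Quiet and Confess: 2q + 7(1−q) = 15.5q + 4(1−q), giving q = 2/11.
Since the row player is indifferent in equilibrium, the row player's expected payoff equals the payoff from either row against (2/11, 9/11). Using Quiet: 2(2/11) + 7(9/11) = 67/11.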